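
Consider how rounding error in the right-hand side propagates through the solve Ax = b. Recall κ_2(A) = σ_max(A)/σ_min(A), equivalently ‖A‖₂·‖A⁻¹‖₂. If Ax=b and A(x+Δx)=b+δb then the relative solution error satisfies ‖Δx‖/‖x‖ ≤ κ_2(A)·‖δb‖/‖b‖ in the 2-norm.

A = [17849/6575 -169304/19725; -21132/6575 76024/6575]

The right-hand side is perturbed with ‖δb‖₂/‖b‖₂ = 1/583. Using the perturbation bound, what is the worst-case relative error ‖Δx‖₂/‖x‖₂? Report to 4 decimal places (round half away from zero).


0.1015

form AᵀA = [30605929/1729225 -313660984/5187675; -313660984/5187675 3227227264/15563025] with trace 140107225/622521 and determinant 1000000/69169
char-poly roots: 225 and 40000/622521
so κ_2 = √(225 / (40000/622521)) = 59.1750
worst-case relative error ≤ 59.1750 × 1/583 = 0.1015


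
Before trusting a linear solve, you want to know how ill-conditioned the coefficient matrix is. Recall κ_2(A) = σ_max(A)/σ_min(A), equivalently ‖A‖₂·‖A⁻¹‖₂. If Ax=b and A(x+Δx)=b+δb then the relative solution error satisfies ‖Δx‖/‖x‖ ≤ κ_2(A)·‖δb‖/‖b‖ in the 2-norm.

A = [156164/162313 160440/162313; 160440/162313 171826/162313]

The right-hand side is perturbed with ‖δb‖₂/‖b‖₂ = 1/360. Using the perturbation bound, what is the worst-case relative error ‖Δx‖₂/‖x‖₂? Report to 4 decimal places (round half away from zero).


AᵀA = [59605456/31326409 62571600/31326409; 62571600/31326409 65713636/31326409]; tr = 149012/37249, det = 64/37249
solving λ² − 149012/37249·λ + 64/37249 = 0 gives λ = 4, 16/37249
σ_max=√4=2, σ_min=√(16/37249)=(4/193) → κ = 96.5000
worst-case relative error ≤ 96.5000 × 1/360 = 0.2681

0.2681


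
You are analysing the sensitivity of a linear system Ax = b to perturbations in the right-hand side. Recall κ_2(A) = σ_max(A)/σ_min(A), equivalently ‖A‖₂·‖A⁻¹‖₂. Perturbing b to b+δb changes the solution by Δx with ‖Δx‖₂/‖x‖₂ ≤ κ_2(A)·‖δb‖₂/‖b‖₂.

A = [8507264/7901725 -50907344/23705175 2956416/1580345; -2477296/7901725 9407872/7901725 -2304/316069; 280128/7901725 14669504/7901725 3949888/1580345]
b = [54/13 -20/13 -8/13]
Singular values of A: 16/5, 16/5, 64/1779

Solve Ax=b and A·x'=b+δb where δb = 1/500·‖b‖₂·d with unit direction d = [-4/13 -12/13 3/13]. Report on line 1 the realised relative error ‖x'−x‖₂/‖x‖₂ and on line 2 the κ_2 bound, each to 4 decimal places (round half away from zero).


0.1779
0.1779

σ_max = 16/5, σ_min = 64/1779
condition number: (16/5) ÷ (64/1779) = 88.9500
κ_2(A)·‖δb‖/‖b‖ = 0.1779
solve Ax = b  →  x = [0.4817 -1.1616 0.6098]
‖b‖₂ = 4.4721 and ‖x‖₂ = 1.3975
re-solving with b+δb shifts x by Δx of norm 0.2486
dividing the unrounded norms, ‖Δx‖/‖x‖ = 0.1779
so the bound is sharp here: realised error equals the bound


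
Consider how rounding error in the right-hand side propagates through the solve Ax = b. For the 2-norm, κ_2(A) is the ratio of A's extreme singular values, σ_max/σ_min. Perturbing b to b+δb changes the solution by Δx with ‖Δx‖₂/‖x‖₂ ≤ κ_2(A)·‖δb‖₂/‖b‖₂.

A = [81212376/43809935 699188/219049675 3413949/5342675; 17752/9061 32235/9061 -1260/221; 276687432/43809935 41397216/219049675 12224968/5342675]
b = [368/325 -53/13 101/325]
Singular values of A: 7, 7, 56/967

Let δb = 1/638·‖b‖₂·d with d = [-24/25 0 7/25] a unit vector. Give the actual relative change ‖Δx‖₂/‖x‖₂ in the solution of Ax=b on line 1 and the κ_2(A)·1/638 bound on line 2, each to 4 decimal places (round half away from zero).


0.0066
0.1895

largest singular value 7, smallest 56/967
κ = σ_max/σ_min = 7/(56/967) = 120.8750
perturbation bound = 120.8750·1/638 = 0.1895
solve Ax = b  →  x = [3.2642 -15.1584 -7.6218]
‖b‖₂ = 4.2426 and ‖x‖₂ = 17.2779
Δx = A⁻¹·δb where δb = 1/638·4.2426·d; ‖Δx‖ = 0.1148
relative error = 0.0066
realised/bound (from unrounded values) ≈ 0.0351


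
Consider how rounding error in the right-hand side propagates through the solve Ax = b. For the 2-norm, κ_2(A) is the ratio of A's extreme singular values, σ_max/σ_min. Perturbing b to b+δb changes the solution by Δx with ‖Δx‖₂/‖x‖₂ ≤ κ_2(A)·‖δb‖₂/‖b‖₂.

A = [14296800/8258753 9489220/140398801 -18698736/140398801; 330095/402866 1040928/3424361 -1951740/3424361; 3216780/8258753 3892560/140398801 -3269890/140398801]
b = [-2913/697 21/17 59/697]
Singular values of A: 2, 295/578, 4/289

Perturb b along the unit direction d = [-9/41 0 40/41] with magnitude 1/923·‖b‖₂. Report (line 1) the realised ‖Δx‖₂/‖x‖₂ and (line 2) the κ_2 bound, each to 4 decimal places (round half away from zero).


from the listed singular values, σ₁ = 2, σ_n = 4/289
condition number: 2 ÷ (4/289) = 144.5000
perturbation bound = 144.5000·1/923 = 0.1566
solve Ax = b  →  x = [-2.7537 66.2937 29.2306]
2-norm of b is 4.3589; of x, 72.5042
with δb = [-0.0010 0.0000 0.0046], A·Δx = δb → ‖Δx‖ = 0.3412
realised ‖Δx‖/‖x‖ = 0.0047
tightness: 0.0047 against a bound of 0.1566 (unrounded ratio ≈ 0.0301)

0.0047
0.1566


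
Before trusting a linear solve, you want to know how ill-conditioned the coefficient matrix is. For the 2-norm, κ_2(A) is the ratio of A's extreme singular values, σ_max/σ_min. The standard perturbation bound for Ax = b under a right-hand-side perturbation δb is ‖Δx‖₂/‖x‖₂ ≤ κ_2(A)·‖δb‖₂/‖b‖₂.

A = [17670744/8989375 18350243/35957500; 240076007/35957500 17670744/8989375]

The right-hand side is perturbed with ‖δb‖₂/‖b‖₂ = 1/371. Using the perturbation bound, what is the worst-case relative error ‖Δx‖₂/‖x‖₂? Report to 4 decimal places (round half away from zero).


0.3101

AᵀA = [100212115573249/2068706890000 1826633642652/129294180625; 1826633642652/129294180625 8532503223001/2068706890000]; tr = 86995695037/1654965512, det = 11051265625/52958896384
solving λ² − 86995695037/1654965512·λ + 11051265625/52958896384 = 0 gives λ = 841/16, 13140625/3309931024
so κ_2 = √((841/16) / (13140625/3309931024)) = 115.0640
bound on ‖Δx‖/‖x‖: κ·ε = 115.0640·1/371 = 0.3101


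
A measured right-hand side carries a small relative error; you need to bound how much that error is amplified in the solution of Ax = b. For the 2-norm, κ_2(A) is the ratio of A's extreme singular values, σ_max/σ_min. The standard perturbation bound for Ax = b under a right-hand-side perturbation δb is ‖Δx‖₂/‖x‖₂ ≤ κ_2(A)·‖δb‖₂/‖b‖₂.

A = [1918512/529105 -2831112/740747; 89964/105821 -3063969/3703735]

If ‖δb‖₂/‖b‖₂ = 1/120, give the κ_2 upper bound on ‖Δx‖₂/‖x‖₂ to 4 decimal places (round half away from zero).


0.9734

form AᵀA = [79653456/5742725 -23414508/1607963; -23414508/1607963 4303017189/281393525] with trace 282966777/9703225 and determinant 15116544/242580625
λ_max, λ_min = (282966777/9703225 ± √3201869128373721/3766103016025)/2 = 729/25, 20736/9703225
κ_2(A) = √(λ_max/λ_min) = √((729/25) / (20736/9703225)) = 116.8125
bound on ‖Δx‖/‖x‖: κ·ε = 116.8125·1/120 = 0.9734


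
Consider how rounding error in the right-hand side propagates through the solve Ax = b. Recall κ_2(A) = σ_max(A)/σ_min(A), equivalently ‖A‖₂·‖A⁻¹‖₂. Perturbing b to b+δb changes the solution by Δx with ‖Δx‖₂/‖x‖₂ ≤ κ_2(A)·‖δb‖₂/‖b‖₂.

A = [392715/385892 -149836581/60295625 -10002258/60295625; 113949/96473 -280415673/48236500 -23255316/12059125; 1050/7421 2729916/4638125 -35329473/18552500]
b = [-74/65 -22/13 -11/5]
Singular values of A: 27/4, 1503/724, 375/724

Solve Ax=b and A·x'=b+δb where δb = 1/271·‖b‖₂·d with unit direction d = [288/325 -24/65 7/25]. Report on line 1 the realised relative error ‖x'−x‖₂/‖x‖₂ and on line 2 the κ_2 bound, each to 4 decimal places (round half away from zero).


σ_max = 27/4, σ_min = 375/724
condition number: (27/4) ÷ (375/724) = 13.0320
perturbation bound = 13.0320·1/271 = 0.0481
solve Ax = b  →  x = [-1.9486 -0.3991 0.8871]
‖b‖ = 3.0000, ‖x‖ = 2.1779
Δx = A⁻¹·δb where δb = 1/271·3.0000·d; ‖Δx‖ = 0.0214
relative error = 0.0098
realised/bound (from unrounded values) ≈ 0.2041

0.0098
0.0481


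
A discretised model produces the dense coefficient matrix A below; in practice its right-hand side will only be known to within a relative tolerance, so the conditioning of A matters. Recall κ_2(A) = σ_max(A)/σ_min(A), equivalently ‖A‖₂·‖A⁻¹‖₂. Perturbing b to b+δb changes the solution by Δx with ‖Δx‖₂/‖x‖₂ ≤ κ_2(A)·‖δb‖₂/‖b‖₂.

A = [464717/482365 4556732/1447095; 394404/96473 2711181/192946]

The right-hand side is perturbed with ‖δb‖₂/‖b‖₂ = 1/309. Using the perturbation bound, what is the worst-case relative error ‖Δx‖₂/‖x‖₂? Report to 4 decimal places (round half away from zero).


1.0965

AᵀA = [2441894569/138415225 25113839674/415245675; 25113839674/415245675 1033264883641/4982948100]; tr = 44846923525/199317924, det = 9765625/22146436
λ_max, λ_min = (44846923525/199317924 ± √2011176476949542175625/39727634827669776)/2 = 225, 390625/199317924
κ_2(A) = √(λ_max/λ_min) = √(225 / (390625/199317924)) = 338.8320
κ_2(A)·‖δb‖/‖b‖ = 1.0965


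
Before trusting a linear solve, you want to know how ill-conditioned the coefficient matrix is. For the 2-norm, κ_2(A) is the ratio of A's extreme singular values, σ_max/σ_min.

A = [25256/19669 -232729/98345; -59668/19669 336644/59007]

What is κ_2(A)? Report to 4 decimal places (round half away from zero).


333.7500

AᵀA = [24841040/2289169 -698625928/34337535; -698625928/34337535 19649080801/515063025]; tr = 87329809/1782225, det = 38416/1782225
char-poly roots: 49 and 784/1782225
so κ_2 = √(49 / (784/1782225)) = 333.7500


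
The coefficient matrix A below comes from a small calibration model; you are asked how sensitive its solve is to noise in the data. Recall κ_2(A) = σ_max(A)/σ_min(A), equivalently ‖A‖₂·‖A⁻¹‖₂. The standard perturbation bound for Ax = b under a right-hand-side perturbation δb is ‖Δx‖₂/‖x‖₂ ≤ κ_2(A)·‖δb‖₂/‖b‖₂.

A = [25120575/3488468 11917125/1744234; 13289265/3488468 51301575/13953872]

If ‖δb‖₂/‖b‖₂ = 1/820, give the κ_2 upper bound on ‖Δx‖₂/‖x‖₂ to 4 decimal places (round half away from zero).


M = AᵀA = [1397314623825/21054340808 10645953231375/168434726464; 10645953231375/168434726464 40557076700625/673738905856]. tr(M)=101392562025/801116416, det(M)=2562890625/12817862656
char-poly roots: 2025/16 and 1265625/801116416
so κ_2 = √((2025/16) / (1265625/801116416)) = 283.0400
bound on ‖Δx‖/‖x‖: κ·ε = 283.0400·1/820 = 0.3452

0.3452


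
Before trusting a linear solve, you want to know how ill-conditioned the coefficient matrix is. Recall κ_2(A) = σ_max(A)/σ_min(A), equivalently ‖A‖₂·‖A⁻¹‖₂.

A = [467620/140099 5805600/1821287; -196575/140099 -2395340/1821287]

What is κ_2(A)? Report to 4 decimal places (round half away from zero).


301.9375

form AᵀA = [257310195025/19627729801 245052202500/19627729801; 245052202500/19627729801 233388432400/19627729801] with trace 583470425/23338561 and determinant 160000/23338561
eigenvalues of AᵀA: λ = (tr ± √(tr²−4·det))/2 = 25, 6400/23338561
κ_2(A) = √(λ_max/λ_min) = √(25 / (6400/23338561)) = 301.9375


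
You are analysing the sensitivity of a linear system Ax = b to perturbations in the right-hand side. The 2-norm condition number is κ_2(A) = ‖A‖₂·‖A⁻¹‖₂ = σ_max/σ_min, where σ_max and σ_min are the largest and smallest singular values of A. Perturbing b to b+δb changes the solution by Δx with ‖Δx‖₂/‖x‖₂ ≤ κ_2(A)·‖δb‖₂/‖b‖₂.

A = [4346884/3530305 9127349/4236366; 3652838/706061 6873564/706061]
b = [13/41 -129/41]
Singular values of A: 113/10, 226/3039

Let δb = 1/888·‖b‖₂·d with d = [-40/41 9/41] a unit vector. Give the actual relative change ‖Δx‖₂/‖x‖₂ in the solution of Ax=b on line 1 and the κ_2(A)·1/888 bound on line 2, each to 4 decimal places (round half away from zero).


largest singular value 113/10, smallest 226/3039
κ_2(A) = (113/10) / (226/3039) = 151.9500
worst-case relative error ≤ 151.9500 × 1/888 = 0.1711
solve Ax = b  →  x = [11.7400 -6.5622]
‖b‖₂ = 3.1623 and ‖x‖₂ = 13.4495
with δb = [-0.0035 0.0008], A·Δx = δb → ‖Δx‖ = 0.0479
dividing the unrounded norms, ‖Δx‖/‖x‖ = 0.0036
realised/bound (from unrounded values) ≈ 0.0208

0.0036
0.1711


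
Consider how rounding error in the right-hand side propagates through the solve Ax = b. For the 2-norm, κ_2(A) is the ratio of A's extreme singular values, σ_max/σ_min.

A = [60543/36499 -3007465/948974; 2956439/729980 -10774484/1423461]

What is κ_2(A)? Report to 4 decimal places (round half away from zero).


M = AᵀA = [10206713500321/532870800400 -1435251281051/39965310030; -1435251281051/39965310030 3229358777521/47958372036]. tr(M)=1435281312301/16594592400, det(M)=23088025/295014976
solving λ² − 1435281312301/16594592400·λ + 23088025/295014976 = 0 gives λ = 8649/100, 600625/663783696
κ_2(A) = √(λ_max/λ_min) = √((8649/100) / (600625/663783696)) = 309.1680

309.1680


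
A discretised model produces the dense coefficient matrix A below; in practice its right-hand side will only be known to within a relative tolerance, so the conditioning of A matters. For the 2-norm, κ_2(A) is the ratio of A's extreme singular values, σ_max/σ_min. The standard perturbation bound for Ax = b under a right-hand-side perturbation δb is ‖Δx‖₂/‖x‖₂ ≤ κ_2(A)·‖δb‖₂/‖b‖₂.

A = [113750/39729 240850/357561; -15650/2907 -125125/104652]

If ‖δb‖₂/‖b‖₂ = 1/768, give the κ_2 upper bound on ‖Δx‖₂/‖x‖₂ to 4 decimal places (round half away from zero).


0.2505

AᵀA = [1827565000/49154121 7401428125/884774178; 7401428125/884774178 119970375625/63703740816]; tr = 1480365625/37896336, det = 390625/9474084
λ_max, λ_min = (1480365625/37896336 ± √2191245531581640625/1436132282224896)/2 = 625/16, 2500/2368521
so κ_2 = √((625/16) / (2500/2368521)) = 192.3750
worst-case relative error ≤ 192.3750 × 1/768 = 0.2505


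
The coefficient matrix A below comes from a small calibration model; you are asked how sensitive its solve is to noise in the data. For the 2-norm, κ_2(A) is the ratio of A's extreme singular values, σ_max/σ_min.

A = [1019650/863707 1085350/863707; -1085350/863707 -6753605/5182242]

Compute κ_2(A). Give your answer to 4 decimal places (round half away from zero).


154.0500

form AᵀA = [2636945000/887027089 8305640875/2661081267; 8305640875/2661081267 104659485025/31932975204] with trace 237324025/37970244 and determinant 15625/9492561
solving λ² − 237324025/37970244·λ + 15625/9492561 = 0 gives λ = 25/4, 2500/9492561
σ_max=√(25/4)=(5/2), σ_min=√(2500/9492561)=(50/3081) → κ = 154.0500


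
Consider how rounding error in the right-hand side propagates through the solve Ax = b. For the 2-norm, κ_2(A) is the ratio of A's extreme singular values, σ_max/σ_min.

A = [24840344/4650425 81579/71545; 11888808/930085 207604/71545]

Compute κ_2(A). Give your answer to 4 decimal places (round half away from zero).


M = AᵀA = [24559979772544/127967175625 1105174684872/25593435125; 1105174684872/25593435125 49754554057/5118687025]. tr(M)=15350293649/76125625, det(M)=1626347584/1903140625
eigenvalues of AᵀA: λ = (tr ± √(tr²−4·det))/2 = 5041/25, 322624/76125625
so κ_2 = √((5041/25) / (322624/76125625)) = 218.1250

218.1250


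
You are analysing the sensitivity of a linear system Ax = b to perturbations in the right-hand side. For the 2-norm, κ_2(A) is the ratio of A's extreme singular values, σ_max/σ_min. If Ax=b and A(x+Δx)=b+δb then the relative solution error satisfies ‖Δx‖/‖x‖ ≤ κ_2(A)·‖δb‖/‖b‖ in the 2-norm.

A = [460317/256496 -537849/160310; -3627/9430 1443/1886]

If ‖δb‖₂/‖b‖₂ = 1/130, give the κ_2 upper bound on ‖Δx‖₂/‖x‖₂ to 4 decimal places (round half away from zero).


1.4154

AᵀA = [3296020689/978438400 -30896073/4892192; -30896073/4892192 90519273/7644050]; tr = 51496497/3385600, det = 2313441/338560000
eigenvalues of AᵀA: λ = (tr ± √(tr²−4·det))/2 = 1521/100, 1521/3385600
κ = σ_max/σ_min = (39/10)/(39/1840) = 184.0000
κ_2(A)·‖δb‖/‖b‖ = 1.4154


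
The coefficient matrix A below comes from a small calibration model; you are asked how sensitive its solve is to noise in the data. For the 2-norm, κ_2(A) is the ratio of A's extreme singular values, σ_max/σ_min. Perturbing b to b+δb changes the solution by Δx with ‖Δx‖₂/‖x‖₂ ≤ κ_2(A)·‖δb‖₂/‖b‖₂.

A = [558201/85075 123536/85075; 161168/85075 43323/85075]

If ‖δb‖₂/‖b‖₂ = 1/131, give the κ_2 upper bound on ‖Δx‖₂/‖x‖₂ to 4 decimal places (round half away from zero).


AᵀA = [13173209/282449 2963520/282449; 2963520/282449 668801/282449]; tr = 337610/6889, det = 2401/6889
char-poly roots: 49 and 49/6889
σ_max=√49=7, σ_min=√(49/6889)=(7/83) → κ = 83.0000
bound on ‖Δx‖/‖x‖: κ·ε = 83.0000·1/131 = 0.6336

0.6336


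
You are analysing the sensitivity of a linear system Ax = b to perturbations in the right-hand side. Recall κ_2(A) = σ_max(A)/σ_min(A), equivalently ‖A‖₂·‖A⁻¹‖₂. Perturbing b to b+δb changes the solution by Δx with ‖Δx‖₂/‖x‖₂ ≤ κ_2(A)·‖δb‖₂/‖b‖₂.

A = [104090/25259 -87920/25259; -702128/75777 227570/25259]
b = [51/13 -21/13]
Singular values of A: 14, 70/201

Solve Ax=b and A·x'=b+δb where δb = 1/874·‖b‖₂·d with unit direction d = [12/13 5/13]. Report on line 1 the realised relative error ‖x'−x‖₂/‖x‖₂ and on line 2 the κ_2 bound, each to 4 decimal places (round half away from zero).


0.0016
0.0460

from the listed singular values, σ₁ = 14, σ_n = 70/201
κ_2(A) = 14 / (70/201) = 40.2000
worst-case relative error ≤ 40.2000 × 1/874 = 0.0460
solve Ax = b  →  x = [6.0961 6.0901]
2-norm of b is 4.2426; of x, 8.6170
δb = ε·‖b‖·d = [0.0045 0.0019]; solving A·Δx = δb gives ‖Δx‖ = 0.0139
realised ‖Δx‖/‖x‖ = 0.0016
tightness: 0.0016 against a bound of 0.0460 (unrounded ratio ≈ 0.0352)


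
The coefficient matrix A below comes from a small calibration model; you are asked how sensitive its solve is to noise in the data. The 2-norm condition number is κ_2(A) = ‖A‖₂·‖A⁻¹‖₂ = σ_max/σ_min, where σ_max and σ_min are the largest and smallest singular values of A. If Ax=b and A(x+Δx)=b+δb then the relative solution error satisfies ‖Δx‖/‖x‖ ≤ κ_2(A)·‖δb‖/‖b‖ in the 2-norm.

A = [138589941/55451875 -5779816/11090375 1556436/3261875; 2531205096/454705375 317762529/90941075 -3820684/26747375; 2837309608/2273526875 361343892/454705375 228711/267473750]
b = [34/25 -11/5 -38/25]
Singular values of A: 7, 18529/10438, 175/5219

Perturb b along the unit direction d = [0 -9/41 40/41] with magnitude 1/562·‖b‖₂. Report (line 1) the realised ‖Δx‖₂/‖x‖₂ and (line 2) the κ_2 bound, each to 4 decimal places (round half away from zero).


0.0053
0.3715

σ_max = 7, σ_min = 175/5219
κ = σ_max/σ_min = 7/(175/5219) = 208.7600
κ_2(A)·‖δb‖/‖b‖ = 0.3715
solve Ax = b  →  x = [4.1865 -8.4568 -28.3145]
‖b‖ = 3.0000, ‖x‖ = 29.8455
re-solving with b+δb shifts x by Δx of norm 0.1592
realised ‖Δx‖/‖x‖ = 0.0053
realised/bound (from unrounded values) ≈ 0.0144


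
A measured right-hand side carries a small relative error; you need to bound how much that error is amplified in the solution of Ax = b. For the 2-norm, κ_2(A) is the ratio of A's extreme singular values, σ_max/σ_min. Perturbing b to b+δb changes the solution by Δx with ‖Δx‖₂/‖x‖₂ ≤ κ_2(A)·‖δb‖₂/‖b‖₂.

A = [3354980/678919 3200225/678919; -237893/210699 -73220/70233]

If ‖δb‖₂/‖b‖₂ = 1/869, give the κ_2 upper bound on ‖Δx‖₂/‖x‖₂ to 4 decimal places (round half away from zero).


0.3312

form AᵀA = [570685267489/22210238961 181165754560/7403412987; 181165754560/7403412987 57514398025/2467804329] with trace 1294072354/26409321 and determinant 765625/26409321
char-poly roots: 49 and 15625/26409321
so κ_2 = √(49 / (15625/26409321)) = 287.7840
perturbation bound = 287.7840·1/869 = 0.3312


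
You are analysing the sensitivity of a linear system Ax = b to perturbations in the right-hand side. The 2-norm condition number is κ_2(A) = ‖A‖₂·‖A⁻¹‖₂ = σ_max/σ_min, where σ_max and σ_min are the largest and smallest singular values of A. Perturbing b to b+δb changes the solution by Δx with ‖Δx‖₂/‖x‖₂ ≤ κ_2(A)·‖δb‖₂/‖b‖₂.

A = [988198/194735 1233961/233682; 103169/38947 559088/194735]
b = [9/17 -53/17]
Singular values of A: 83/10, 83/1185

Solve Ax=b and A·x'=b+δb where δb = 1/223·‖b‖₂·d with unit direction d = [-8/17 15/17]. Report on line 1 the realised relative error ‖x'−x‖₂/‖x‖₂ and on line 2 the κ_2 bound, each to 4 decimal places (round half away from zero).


0.0047
0.5314

from the listed singular values, σ₁ = 83/10, σ_n = 83/1185
κ = σ_max/σ_min = (83/10)/(83/1185) = 118.5000
κ_2(A)·‖δb‖/‖b‖ = 0.5314
solve Ax = b  →  x = [30.9327 -29.6261]
2-norm of b is 3.1623; of x, 42.8315
with δb = [-0.0067 0.0125], A·Δx = δb → ‖Δx‖ = 0.2025
dividing the unrounded norms, ‖Δx‖/‖x‖ = 0.0047
realised/bound (from unrounded values) ≈ 0.0089


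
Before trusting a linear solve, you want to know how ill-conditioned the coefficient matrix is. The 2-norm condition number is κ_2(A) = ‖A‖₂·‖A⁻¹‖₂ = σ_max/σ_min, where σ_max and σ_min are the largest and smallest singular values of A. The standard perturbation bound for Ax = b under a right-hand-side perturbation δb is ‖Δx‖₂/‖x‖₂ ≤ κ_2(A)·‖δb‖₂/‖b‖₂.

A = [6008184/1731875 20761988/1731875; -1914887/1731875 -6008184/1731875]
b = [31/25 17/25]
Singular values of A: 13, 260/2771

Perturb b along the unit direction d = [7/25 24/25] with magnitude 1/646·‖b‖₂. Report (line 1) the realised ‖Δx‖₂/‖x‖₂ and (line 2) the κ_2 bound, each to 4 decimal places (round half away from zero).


0.0022
0.2145

σ_max = 13, σ_min = 260/2771
κ = σ_max/σ_min = 13/(260/2771) = 138.5500
κ_2(A)·‖δb‖/‖b‖ = 0.2145
solve Ax = b  →  x = [-10.2098 3.0580]
‖b‖₂ = 1.4142 and ‖x‖₂ = 10.6580
δb = ε·‖b‖·d = [0.0006 0.0021]; solving A·Δx = δb gives ‖Δx‖ = 0.0233
relative error = 0.0022
tightness: 0.0022 against a bound of 0.2145 (unrounded ratio ≈ 0.0102)


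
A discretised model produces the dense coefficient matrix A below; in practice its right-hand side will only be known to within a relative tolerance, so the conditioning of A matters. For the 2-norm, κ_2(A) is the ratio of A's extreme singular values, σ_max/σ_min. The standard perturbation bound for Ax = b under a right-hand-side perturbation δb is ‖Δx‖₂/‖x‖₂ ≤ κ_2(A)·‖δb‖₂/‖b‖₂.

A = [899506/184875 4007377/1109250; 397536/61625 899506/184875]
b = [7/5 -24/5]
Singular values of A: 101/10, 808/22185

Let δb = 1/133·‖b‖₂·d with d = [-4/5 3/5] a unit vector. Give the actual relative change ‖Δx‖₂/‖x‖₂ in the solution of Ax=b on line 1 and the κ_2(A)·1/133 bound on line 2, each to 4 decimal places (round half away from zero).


from the listed singular values, σ₁ = 101/10, σ_n = 808/22185
κ = σ_max/σ_min = (101/10)/(808/22185) = 277.3125
κ_2(A)·‖δb‖/‖b‖ = 2.0851
solve Ax = b  →  x = [65.6584 -88.0396]
‖b‖ = 5.0000, ‖x‖ = 109.8271
δb = ε·‖b‖·d = [-0.0301 0.0226]; solving A·Δx = δb gives ‖Δx‖ = 1.0322
dividing the unrounded norms, ‖Δx‖/‖x‖ = 0.0094
realised/bound (from unrounded values) ≈ 0.0045

0.0094
2.0851


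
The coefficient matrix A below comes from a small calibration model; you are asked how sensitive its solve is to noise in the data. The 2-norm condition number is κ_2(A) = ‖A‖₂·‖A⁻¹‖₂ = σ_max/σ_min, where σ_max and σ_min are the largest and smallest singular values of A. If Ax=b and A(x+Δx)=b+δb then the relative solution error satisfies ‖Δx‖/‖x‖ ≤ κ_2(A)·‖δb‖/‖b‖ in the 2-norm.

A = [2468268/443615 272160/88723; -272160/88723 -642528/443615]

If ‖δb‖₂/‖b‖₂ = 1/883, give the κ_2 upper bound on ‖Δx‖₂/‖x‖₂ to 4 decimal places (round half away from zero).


AᵀA = [27488316816/680949025 585906048/27237961; 585906048/27237961 7836051456/680949025]; tr = 122229648/2356225, det = 107495424/58905625
char-poly roots: 1296/25 and 82944/2356225
κ_2(A) = √(λ_max/λ_min) = √((1296/25) / (82944/2356225)) = 38.3750
κ_2(A)·‖δb‖/‖b‖ = 0.0435

0.0435


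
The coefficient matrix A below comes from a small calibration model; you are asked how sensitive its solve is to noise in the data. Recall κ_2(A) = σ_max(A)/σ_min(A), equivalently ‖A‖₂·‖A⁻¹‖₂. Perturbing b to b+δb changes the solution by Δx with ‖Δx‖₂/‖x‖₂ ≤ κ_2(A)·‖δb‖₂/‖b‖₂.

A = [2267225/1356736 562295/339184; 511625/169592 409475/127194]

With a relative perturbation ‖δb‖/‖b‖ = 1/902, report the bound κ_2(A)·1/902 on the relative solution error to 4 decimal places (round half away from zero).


AᵀA = [2612213125/219631616 2056126625/164723712; 2056126625/164723712 1619907725/123542784]; tr = 1704429025/68161536, det = 9765625/68161536
solving λ² − 1704429025/68161536·λ + 9765625/68161536 = 0 gives λ = 25, 390625/68161536
κ_2(A) = √(λ_max/λ_min) = √(25 / (390625/68161536)) = 66.0480
perturbation bound = 66.0480·1/902 = 0.0732

0.0732


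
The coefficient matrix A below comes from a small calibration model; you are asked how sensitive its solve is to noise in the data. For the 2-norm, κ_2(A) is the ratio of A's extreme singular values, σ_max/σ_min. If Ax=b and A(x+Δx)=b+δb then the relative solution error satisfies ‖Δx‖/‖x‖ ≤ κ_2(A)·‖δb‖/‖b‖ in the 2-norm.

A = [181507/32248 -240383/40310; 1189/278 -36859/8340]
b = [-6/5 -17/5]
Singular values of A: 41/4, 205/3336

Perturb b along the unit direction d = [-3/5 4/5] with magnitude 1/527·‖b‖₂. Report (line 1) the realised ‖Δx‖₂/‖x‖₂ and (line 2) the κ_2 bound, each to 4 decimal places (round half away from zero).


0.0034
0.3165

largest singular value 41/4, smallest 205/3336
κ = σ_max/σ_min = (41/4)/(205/3336) = 166.8000
κ_2(A)·‖δb‖/‖b‖ = 0.3165
solve Ax = b  →  x = [-23.7699 -22.2338]
‖b‖ = 3.6056, ‖x‖ = 32.5477
re-solving with b+δb shifts x by Δx of norm 0.1113
realised ‖Δx‖/‖x‖ = 0.0034
tightness: 0.0034 against a bound of 0.3165 (unrounded ratio ≈ 0.0108)


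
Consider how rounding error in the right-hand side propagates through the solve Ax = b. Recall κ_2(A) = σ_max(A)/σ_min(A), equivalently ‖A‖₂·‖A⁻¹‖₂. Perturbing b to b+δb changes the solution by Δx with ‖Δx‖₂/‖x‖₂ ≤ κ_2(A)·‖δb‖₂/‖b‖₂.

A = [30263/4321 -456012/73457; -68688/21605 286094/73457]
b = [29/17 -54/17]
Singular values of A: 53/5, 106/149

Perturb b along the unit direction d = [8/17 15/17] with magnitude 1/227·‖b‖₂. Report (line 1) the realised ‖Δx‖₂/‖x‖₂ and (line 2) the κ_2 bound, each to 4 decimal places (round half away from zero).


from the listed singular values, σ₁ = 53/5, σ_n = 106/149
κ_2(A) = (53/5) / (106/149) = 14.9000
κ_2(A)·‖δb‖/‖b‖ = 0.0656
solve Ax = b  →  x = [-1.7339 -2.2310]
‖b‖₂ = 3.6056 and ‖x‖₂ = 2.8255
Δx = A⁻¹·δb where δb = 1/227·3.6056·d; ‖Δx‖ = 0.0223
relative error = 0.0079
tightness: 0.0079 against a bound of 0.0656 (unrounded ratio ≈ 0.1204)

0.0079
0.0656


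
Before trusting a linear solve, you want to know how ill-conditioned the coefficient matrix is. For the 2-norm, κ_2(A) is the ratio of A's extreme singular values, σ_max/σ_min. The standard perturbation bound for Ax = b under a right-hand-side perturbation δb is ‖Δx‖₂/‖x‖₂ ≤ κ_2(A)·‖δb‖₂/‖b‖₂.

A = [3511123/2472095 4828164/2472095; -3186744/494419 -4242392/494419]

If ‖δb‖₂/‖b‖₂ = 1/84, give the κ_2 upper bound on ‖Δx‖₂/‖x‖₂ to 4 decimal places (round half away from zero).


M = AᵀA = [158364912409/3635487025 211146763212/3635487025; 211146763212/3635487025 281533857616/3635487025]. tr(M)=17595950801/145419481, det(M)=23425600/145419481
char-poly roots: 121 and 193600/145419481
σ_max=√121=11, σ_min=√(193600/145419481)=(440/12059) → κ = 301.4750
perturbation bound = 301.4750·1/84 = 3.5890

3.5890


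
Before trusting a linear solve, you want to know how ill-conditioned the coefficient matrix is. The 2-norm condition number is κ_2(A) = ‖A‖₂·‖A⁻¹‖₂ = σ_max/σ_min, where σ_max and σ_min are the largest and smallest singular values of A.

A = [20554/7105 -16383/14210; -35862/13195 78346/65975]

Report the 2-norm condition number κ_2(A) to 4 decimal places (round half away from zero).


M = AᵀA = [31965512/2028845 -332869923/50721125; -332869923/50721125 2778915721/1014422500]. tr(M)=111015809/6002500, det(M)=3418801/37515625
λ_max, λ_min = (111015809/6002500 ± √12311376182002881/36030006250000)/2 = 1849/100, 7396/1500625
so κ_2 = √((1849/100) / (7396/1500625)) = 61.2500

61.2500


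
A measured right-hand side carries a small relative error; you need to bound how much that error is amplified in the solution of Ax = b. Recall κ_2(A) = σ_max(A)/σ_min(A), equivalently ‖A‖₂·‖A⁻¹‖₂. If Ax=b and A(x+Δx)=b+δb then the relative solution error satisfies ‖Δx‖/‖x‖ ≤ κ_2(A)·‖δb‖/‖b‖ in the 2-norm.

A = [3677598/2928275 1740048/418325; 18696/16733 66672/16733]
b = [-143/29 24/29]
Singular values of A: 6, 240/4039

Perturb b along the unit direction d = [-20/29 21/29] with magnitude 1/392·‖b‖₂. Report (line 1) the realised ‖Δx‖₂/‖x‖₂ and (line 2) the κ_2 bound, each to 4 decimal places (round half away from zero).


largest singular value 6, smallest 240/4039
κ = σ_max/σ_min = 6/(240/4039) = 100.9750
worst-case relative error ≤ 100.9750 × 1/392 = 0.2576
solve Ax = b  →  x = [-64.7640 18.3687]
‖b‖₂ = 5.0000 and ‖x‖₂ = 67.3185
re-solving with b+δb shifts x by Δx of norm 0.2147
realised ‖Δx‖/‖x‖ = 0.0032
realised/bound (from unrounded values) ≈ 0.0124

0.0032
0.2576


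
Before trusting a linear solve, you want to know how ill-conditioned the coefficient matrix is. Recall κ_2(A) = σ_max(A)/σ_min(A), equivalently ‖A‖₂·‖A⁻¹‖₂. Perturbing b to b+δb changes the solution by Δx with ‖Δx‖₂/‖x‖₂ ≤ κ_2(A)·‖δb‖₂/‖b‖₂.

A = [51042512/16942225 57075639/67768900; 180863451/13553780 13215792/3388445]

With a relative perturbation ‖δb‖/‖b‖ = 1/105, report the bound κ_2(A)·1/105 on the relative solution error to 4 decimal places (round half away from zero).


AᵀA = [511287987026209/2732078410000 9320289665232/170754900625; 9320289665232/170754900625 43498210495041/2732078410000]; tr = 443828958017/2185662728, det = 18326390625/69941207296
eigenvalues of AᵀA: λ = (tr ± √(tr²−4·det))/2 = 3249/16, 5640625/4371325456
κ = σ_max/σ_min = (57/4)/(2375/66116) = 396.6960
worst-case relative error ≤ 396.6960 × 1/105 = 3.7781

3.7781


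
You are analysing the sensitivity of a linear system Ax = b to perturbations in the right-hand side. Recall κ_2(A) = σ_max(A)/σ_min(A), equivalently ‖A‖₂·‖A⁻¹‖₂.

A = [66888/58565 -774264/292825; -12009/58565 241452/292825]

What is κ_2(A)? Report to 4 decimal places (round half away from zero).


form AᵀA = [184728825/137194369 -437508540/137194369; -437508540/137194369 1052454096/137194369] with trace 7320609/811801 and determinant 129600/811801
λ_max, λ_min = (7320609/811801 ± √53170478492481/659020863601)/2 = 9, 14400/811801
so κ_2 = √(9 / (14400/811801)) = 22.5250

22.5250


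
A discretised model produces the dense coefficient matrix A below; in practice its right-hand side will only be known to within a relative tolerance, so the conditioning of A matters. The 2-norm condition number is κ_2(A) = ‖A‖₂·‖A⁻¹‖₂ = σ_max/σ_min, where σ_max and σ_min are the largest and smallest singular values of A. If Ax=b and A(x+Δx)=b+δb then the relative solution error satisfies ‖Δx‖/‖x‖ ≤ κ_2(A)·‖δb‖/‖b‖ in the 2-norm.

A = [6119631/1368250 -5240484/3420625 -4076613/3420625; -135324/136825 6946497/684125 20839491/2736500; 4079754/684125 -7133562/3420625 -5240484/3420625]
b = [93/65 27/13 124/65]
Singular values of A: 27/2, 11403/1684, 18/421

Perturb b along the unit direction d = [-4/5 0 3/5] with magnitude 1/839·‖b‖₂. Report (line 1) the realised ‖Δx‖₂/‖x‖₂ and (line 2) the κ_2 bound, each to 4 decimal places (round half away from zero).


from the listed singular values, σ₁ = 27/2, σ_n = 18/421
condition number: (27/2) ÷ (18/421) = 315.7500
perturbation bound = 315.7500·1/839 = 0.3763
solve Ax = b  →  x = [0.4046 0.1561 0.1171]
2-norm of b is 3.1623; of x, 0.4492
re-solving with b+δb shifts x by Δx of norm 0.0882
dividing the unrounded norms, ‖Δx‖/‖x‖ = 0.1963
realised/bound (from unrounded values) ≈ 0.5215

0.1963
0.3763


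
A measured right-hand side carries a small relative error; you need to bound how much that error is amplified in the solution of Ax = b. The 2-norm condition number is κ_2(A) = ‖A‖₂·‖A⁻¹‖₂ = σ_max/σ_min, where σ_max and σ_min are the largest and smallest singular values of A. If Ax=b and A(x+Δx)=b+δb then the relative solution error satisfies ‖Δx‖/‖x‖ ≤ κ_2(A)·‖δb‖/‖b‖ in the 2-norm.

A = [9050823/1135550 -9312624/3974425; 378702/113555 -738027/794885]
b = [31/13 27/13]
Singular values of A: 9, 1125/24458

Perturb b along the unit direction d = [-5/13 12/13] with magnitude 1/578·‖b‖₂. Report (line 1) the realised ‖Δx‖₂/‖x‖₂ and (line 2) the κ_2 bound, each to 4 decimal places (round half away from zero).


from the listed singular values, σ₁ = 9, σ_n = 1125/24458
κ = σ_max/σ_min = 9/(1125/24458) = 195.6640
bound on ‖Δx‖/‖x‖: κ·ε = 195.6640·1/578 = 0.3385
solve Ax = b  →  x = [6.4073 20.7775]
‖b‖ = 3.1623, ‖x‖ = 21.7430
re-solving with b+δb shifts x by Δx of norm 0.1189
realised ‖Δx‖/‖x‖ = 0.0055
realised/bound (from unrounded values) ≈ 0.0162

0.0055
0.3385


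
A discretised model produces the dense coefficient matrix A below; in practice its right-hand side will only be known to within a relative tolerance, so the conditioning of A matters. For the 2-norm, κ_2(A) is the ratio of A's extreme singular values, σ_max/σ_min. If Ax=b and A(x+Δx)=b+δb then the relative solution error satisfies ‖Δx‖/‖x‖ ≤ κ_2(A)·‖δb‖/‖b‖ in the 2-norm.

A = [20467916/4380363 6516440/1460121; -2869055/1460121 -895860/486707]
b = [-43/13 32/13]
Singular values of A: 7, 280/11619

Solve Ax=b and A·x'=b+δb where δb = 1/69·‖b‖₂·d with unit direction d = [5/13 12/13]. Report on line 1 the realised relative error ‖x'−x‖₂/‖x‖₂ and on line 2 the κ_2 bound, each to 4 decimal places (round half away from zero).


0.0597
4.2098

from the listed singular values, σ₁ = 7, σ_n = 280/11619
κ_2(A) = 7 / (280/11619) = 290.4750
bound on ‖Δx‖/‖x‖: κ·ε = 290.4750·1/69 = 4.2098
solve Ax = b  →  x = [-29.0320 29.6550]
2-norm of b is 4.1231; of x, 41.5004
Δx = A⁻¹·δb where δb = 1/69·4.1231·d; ‖Δx‖ = 2.4796
relative error = 0.0597
realised/bound (from unrounded values) ≈ 0.0142


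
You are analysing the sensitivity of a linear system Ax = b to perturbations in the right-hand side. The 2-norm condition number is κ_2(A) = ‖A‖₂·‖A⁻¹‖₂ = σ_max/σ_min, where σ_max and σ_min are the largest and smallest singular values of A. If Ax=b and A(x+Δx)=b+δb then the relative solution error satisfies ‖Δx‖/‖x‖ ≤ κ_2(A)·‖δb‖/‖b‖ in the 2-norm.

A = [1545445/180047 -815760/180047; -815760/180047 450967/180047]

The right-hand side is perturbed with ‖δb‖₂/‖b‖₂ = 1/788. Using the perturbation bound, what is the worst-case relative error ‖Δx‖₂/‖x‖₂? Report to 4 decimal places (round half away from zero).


0.1581

form AᵀA = [10567005625/112169281 -5635270080/112169281; -5635270080/112169281 3006351601/112169281] with trace 46966634/388129 and determinant 366025/388129
λ_max, λ_min = (46966634/388129 ± √2205296449621056/150644120641)/2 = 121, 3025/388129
κ = σ_max/σ_min = 11/(55/623) = 124.6000
worst-case relative error ≤ 124.6000 × 1/788 = 0.1581


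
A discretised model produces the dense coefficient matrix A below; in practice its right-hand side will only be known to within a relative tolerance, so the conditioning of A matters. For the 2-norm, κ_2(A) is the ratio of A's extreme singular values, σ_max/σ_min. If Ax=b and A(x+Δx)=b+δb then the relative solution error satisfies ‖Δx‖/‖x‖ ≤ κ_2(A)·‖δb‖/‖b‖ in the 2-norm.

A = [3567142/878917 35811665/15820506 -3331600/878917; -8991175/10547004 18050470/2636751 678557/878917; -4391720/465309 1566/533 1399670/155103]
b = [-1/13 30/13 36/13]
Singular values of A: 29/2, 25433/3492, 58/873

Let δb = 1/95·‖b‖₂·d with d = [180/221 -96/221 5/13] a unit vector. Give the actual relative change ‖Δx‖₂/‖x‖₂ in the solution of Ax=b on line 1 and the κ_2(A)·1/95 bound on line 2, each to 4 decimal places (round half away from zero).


from the listed singular values, σ₁ = 29/2, σ_n = 58/873
condition number: (29/2) ÷ (58/873) = 218.2500
worst-case relative error ≤ 218.2500 × 1/95 = 2.2974
solve Ax = b  →  x = [-0.1025 0.3133 0.0976]
‖b‖ = 3.6056, ‖x‖ = 0.3438
re-solving with b+δb shifts x by Δx of norm 0.5713
realised ‖Δx‖/‖x‖ = 1.6615
tightness: 1.6615 against a bound of 2.2974 (unrounded ratio ≈ 0.7232)

1.6615
2.2974


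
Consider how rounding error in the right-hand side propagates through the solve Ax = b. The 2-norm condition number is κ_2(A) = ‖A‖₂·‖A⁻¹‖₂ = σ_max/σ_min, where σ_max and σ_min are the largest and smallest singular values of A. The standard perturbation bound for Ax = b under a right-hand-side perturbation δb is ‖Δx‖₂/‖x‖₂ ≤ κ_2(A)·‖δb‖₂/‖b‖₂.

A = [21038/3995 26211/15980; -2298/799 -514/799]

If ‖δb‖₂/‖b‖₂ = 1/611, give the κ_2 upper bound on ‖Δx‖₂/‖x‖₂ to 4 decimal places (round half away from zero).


0.0481

form AᵀA = [1988296/55225 1158381/110450; 1158381/110450 2742889/883600] with trace 1382225/35344 and determinant 15625/8836
eigenvalues of AᵀA: λ = (tr ± √(tr²−4·det))/2 = 625/16, 100/2209
σ_max=√(625/16)=(25/4), σ_min=√(100/2209)=(10/47) → κ = 29.3750
bound on ‖Δx‖/‖x‖: κ·ε = 29.3750·1/611 = 0.0481


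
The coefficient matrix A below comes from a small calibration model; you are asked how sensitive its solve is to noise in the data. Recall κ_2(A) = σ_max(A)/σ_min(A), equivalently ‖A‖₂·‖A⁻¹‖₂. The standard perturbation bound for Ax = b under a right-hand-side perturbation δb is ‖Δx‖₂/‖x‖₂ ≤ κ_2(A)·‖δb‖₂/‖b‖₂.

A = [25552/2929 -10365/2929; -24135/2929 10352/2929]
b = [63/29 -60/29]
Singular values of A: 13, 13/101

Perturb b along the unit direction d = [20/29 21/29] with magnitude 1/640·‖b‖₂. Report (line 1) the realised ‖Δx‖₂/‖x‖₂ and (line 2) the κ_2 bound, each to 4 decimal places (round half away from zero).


0.1578
0.1578

σ_max = 13, σ_min = 13/101
κ = σ_max/σ_min = 13/(13/101) = 101.0000
perturbation bound = 101.0000·1/640 = 0.1578
solve Ax = b  →  x = [0.2130 -0.0888]
2-norm of b is 3.0000; of x, 0.2308
δb = ε·‖b‖·d = [0.0032 0.0034]; solving A·Δx = δb gives ‖Δx‖ = 0.0364
realised ‖Δx‖/‖x‖ = 0.1578
so the bound is sharp here: realised error equals the bound
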